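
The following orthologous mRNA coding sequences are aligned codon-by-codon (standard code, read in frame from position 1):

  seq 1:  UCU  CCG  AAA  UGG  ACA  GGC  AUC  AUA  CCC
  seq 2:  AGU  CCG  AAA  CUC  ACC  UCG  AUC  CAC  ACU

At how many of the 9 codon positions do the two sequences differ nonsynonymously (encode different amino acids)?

4

Codon 1: UCU Ser / AGU Ser — synonymous.
Codon 2: CCG Pro / CCG Pro — identical.
Codon 3: AAA Lys / AAA Lys — identical.
Codon 4: UGG Trp / CUC Leu — nonsynonymous.
Codon 5: ACA Thr / ACC Thr — synonymous.
Codon 6: GGC Gly / UCG Ser — nonsynonymous.
Codon 7: AUC Ile / AUC Ile — identical.
Codon 8: AUA Ile / CAC His — nonsynonymous.
Codon 9: CCC Pro / ACU Thr — nonsynonymous.
Nonsynonymous differences: 4.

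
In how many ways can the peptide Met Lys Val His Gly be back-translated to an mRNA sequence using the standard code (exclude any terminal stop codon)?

64

Met: 1 codon.
Lys: 2 codons.
Val: 4 codons.
His: 2 codons.
Gly: 4 codons.
1 × 2 × 4 × 2 × 4 = 64.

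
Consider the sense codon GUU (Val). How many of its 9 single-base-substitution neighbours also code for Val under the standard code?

Position 1: none → 0 synonymous.
Position 2: none → 0 synonymous.
Position 3: GUC, GUA, GUG → 3 synonymous.
Total: 0 + 0 + 3 = 3.

3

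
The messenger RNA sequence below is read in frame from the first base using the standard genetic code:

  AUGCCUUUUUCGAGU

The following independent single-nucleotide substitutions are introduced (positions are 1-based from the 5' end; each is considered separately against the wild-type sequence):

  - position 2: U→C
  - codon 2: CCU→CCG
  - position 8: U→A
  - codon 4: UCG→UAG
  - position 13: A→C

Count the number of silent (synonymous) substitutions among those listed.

Codon 1: AUG (Met) → ACG (Thr) — missense.
Codon 2: CCU (Pro) → CCG (Pro) — synonymous.
Codon 3: UUU (Phe) → UAU (Tyr) — missense.
Codon 4: UCG (Ser) → UAG (Stop) — nonsense.
Codon 5: AGU (Ser) → CGU (Arg) — missense.
Synonymous: 1 of 5.

1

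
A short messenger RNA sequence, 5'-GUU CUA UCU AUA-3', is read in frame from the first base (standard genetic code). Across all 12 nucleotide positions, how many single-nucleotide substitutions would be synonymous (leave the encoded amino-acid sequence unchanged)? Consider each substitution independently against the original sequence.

12

Codon 1 (GUU, Val): 3 synonymous substitutions.
Codon 2 (CUA, Leu): 4 synonymous substitutions.
Codon 3 (UCU, Ser): 3 synonymous substitutions.
Codon 4 (AUA, Ile): 2 synonymous substitutions.
Total: 3 + 4 + 3 + 2 = 12.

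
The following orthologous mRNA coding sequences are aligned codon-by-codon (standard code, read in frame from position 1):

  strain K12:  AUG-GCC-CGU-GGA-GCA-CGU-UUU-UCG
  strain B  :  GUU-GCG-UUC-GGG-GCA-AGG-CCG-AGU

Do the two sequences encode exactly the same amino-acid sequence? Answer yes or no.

Codon 1: AUG Met / GUU Val — nonsynonymous.
Codon 2: GCC Ala / GCG Ala — synonymous.
Codon 3: CGU Arg / UUC Phe — nonsynonymous.
Codon 4: GGA Gly / GGG Gly — synonymous.
Codon 5: GCA Ala / GCA Ala — identical.
Codon 6: CGU Arg / AGG Arg — synonymous.
Codon 7: UUU Phe / CCG Pro — nonsynonymous.
Codon 8: UCG Ser / AGU Ser — synonymous.
Nonsynonymous differences: 3 → different protein.

no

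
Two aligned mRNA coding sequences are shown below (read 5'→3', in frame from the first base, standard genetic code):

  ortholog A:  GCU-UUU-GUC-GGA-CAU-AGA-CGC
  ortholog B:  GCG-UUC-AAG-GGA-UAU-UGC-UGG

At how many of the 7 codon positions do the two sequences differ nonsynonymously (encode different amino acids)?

Codon 1: GCU Ala / GCG Ala — synonymous.
Codon 2: UUU Phe / UUC Phe — synonymous.
Codon 3: GUC Val / AAG Lys — nonsynonymous.
Codon 4: GGA Gly / GGA Gly — identical.
Codon 5: CAU His / UAU Tyr — nonsynonymous.
Codon 6: AGA Arg / UGC Cys — nonsynonymous.
Codon 7: CGC Arg / UGG Trp — nonsynonymous.
Nonsynonymous differences: 4.

4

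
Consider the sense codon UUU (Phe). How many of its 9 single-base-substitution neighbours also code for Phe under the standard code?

1

Position 1: none → 0 synonymous.
Position 2: none → 0 synonymous.
Position 3: UUC → 1 synonymous.
Total: 0 + 0 + 1 = 1.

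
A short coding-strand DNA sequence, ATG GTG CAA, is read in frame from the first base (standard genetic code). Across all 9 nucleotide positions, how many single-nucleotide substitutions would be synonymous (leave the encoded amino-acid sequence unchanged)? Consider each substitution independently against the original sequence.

4

Codon 1 (ATG, Met): 0 synonymous substitutions.
Codon 2 (GTG, Val): 3 synonymous substitutions.
Codon 3 (CAA, Gln): 1 synonymous substitution.
Total: 0 + 3 + 1 = 4.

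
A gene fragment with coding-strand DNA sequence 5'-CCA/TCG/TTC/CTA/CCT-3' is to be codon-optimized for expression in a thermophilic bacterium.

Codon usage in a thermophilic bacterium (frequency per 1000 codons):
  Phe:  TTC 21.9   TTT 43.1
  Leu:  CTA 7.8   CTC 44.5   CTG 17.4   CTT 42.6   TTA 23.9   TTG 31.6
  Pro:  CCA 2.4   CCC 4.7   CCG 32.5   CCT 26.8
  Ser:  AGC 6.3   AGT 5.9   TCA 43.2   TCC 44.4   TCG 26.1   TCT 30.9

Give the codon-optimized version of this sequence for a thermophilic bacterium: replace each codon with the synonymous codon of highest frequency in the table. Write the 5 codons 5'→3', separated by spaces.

CCG TCC TTT CTC CCG

Codon 1 (Pro): best is CCG at 32.5.
Codon 2 (Ser): best is TCC at 44.4.
Codon 3 (Phe): best is TTT at 43.1.
Codon 4 (Leu): best is CTC at 44.5.
Codon 5 (Pro): best is CCG at 32.5.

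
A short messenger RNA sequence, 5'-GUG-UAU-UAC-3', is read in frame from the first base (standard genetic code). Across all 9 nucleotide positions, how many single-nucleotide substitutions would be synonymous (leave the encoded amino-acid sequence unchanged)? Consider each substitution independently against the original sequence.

Codon 1 (GUG, Val): 3 synonymous substitutions.
Codon 2 (UAU, Tyr): 1 synonymous substitution.
Codon 3 (UAC, Tyr): 1 synonymous substitution.
Total: 3 + 1 + 1 = 5.

5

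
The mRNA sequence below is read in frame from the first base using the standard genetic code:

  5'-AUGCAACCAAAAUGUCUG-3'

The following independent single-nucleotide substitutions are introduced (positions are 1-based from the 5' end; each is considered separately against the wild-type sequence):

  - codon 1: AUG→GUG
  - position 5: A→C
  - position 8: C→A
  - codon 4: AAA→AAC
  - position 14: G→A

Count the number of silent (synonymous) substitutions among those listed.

Codon 1: AUG (Met) → GUG (Val) — missense.
Codon 2: CAA (Gln) → CCA (Pro) — missense.
Codon 3: CCA (Pro) → CAA (Gln) — missense.
Codon 4: AAA (Lys) → AAC (Asn) — missense.
Codon 5: UGU (Cys) → UAU (Tyr) — missense.
Synonymous: 0 of 5.

0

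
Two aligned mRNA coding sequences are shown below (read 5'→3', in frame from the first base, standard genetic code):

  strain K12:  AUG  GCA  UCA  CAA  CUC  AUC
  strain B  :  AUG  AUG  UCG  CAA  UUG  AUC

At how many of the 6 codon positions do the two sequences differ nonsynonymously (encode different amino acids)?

1

Codon 1: AUG Met / AUG Met — identical.
Codon 2: GCA Ala / AUG Met — nonsynonymous.
Codon 3: UCA Ser / UCG Ser — synonymous.
Codon 4: CAA Gln / CAA Gln — identical.
Codon 5: CUC Leu / UUG Leu — synonymous.
Codon 6: AUC Ile / AUC Ile — identical.
Nonsynonymous differences: 1.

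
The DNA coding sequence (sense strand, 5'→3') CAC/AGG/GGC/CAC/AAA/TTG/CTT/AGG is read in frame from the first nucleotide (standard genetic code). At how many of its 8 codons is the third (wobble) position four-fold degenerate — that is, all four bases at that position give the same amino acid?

Codon 1 CAC (His): third position 2-fold.
Codon 2 AGG (Arg): third position 2-fold.
Codon 3 GGC (Gly): third position 4-fold.
Codon 4 CAC (His): third position 2-fold.
Codon 5 AAA (Lys): third position 2-fold.
Codon 6 TTG (Leu): third position 2-fold.
Codon 7 CTT (Leu): third position 4-fold.
Codon 8 AGG (Arg): third position 2-fold.
Four-fold degenerate third positions: 2.

2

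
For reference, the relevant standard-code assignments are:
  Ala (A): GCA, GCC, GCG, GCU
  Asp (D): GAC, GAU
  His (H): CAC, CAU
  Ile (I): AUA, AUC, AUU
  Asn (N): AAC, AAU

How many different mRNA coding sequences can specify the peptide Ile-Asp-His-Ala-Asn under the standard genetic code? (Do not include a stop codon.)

96

Ile: 3 codons.
Asp: 2 codons.
His: 2 codons.
Ala: 4 codons.
Asn: 2 codons.
3 × 2 × 2 × 4 × 2 = 96.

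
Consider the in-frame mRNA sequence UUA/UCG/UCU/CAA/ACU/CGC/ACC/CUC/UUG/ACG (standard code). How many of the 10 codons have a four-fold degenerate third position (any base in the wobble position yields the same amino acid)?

7

Codon 1 UUA (Leu): third position 2-fold.
Codon 2 UCG (Ser): third position 4-fold.
Codon 3 UCU (Ser): third position 4-fold.
Codon 4 CAA (Gln): third position 2-fold.
Codon 5 ACU (Thr): third position 4-fold.
Codon 6 CGC (Arg): third position 4-fold.
Codon 7 ACC (Thr): third position 4-fold.
Codon 8 CUC (Leu): third position 4-fold.
Codon 9 UUG (Leu): third position 2-fold.
Codon 10 ACG (Thr): third position 4-fold.
Four-fold degenerate third positions: 7.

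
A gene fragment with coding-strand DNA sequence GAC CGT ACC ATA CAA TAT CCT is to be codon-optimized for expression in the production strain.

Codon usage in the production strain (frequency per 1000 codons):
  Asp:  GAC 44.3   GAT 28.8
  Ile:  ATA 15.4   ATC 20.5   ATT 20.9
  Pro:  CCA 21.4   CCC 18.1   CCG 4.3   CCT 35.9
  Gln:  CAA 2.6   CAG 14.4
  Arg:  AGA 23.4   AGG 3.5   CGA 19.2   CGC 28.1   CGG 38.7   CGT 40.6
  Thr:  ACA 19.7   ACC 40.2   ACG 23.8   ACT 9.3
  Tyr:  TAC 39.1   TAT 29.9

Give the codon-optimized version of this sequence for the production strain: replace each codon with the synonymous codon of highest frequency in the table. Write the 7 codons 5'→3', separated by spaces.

GAC CGT ACC ATT CAG TAC CCT

Codon 1 (Asp): best is GAC at 44.3.
Codon 2 (Arg): best is CGT at 40.6.
Codon 3 (Thr): best is ACC at 40.2.
Codon 4 (Ile): best is ATT at 20.9.
Codon 5 (Gln): best is CAG at 14.4.
Codon 6 (Tyr): best is TAC at 39.1.
Codon 7 (Pro): best is CCT at 35.9.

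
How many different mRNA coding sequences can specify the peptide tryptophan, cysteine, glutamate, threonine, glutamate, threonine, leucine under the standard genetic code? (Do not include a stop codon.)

768

Trp: 1 codon.
Cys: 2 codons.
Glu: 2 codons.
Thr: 4 codons.
Glu: 2 codons.
Thr: 4 codons.
Leu: 6 codons.
1 × 2 × 2 × 4 × 2 × 4 × 6 = 768.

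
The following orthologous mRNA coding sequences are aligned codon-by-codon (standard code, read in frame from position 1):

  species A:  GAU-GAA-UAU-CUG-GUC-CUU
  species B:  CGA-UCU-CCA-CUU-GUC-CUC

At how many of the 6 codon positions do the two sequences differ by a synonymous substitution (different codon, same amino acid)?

2

Codon 1: GAU Asp / CGA Arg — nonsynonymous.
Codon 2: GAA Glu / UCU Ser — nonsynonymous.
Codon 3: UAU Tyr / CCA Pro — nonsynonymous.
Codon 4: CUG Leu / CUU Leu — synonymous.
Codon 5: GUC Val / GUC Val — identical.
Codon 6: CUU Leu / CUC Leu — synonymous.
Synonymous differences: 2.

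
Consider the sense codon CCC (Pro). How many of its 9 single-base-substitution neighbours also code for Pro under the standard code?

3

Position 1: none → 0 synonymous.
Position 2: none → 0 synonymous.
Position 3: CCU, CCA, CCG → 3 synonymous.
Total: 0 + 0 + 3 = 3.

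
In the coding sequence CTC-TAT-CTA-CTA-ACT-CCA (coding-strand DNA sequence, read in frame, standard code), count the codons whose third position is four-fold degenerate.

Codon 1 CTC (Leu): third position 4-fold.
Codon 2 TAT (Tyr): third position 2-fold.
Codon 3 CTA (Leu): third position 4-fold.
Codon 4 CTA (Leu): third position 4-fold.
Codon 5 ACT (Thr): third position 4-fold.
Codon 6 CCA (Pro): third position 4-fold.
Four-fold degenerate third positions: 5.

5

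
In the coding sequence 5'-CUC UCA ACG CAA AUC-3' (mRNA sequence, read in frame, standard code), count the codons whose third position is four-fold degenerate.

Codon 1 CUC (Leu): third position 4-fold.
Codon 2 UCA (Ser): third position 4-fold.
Codon 3 ACG (Thr): third position 4-fold.
Codon 4 CAA (Gln): third position 2-fold.
Codon 5 AUC (Ile): third position 3-fold.
Four-fold degenerate third positions: 3.

3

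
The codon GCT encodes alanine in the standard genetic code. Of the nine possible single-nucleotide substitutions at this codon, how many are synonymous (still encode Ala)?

3

Position 1: none → 0 synonymous.
Position 2: none → 0 synonymous.
Position 3: GCC, GCA, GCG → 3 synonymous.
Total: 0 + 0 + 3 = 3.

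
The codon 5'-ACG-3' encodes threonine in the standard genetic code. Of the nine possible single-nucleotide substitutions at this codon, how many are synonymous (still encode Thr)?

3

Position 1: none → 0 synonymous.
Position 2: none → 0 synonymous.
Position 3: ACT, ACC, ACA → 3 synonymous.
Total: 0 + 0 + 3 = 3.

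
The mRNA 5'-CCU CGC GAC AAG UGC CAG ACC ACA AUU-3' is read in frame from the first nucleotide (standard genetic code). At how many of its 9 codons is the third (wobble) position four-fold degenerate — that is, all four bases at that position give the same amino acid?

4

Codon 1 CCU (Pro): third position 4-fold.
Codon 2 CGC (Arg): third position 4-fold.
Codon 3 GAC (Asp): third position 2-fold.
Codon 4 AAG (Lys): third position 2-fold.
Codon 5 UGC (Cys): third position 2-fold.
Codon 6 CAG (Gln): third position 2-fold.
Codon 7 ACC (Thr): third position 4-fold.
Codon 8 ACA (Thr): third position 4-fold.
Codon 9 AUU (Ile): third position 3-fold.
Four-fold degenerate third positions: 4.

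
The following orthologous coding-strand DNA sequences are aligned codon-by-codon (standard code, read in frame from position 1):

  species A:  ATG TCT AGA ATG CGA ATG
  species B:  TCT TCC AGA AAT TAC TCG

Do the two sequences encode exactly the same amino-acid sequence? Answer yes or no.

Codon 1: ATG Met / TCT Ser — nonsynonymous.
Codon 2: TCT Ser / TCC Ser — synonymous.
Codon 3: AGA Arg / AGA Arg — identical.
Codon 4: ATG Met / AAT Asn — nonsynonymous.
Codon 5: CGA Arg / TAC Tyr — nonsynonymous.
Codon 6: ATG Met / TCG Ser — nonsynonymous.
Nonsynonymous differences: 4 → different protein.

no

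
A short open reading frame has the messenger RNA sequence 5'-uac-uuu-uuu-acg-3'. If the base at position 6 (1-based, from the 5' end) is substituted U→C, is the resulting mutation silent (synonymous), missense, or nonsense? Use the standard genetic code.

silent

Position 6 falls in codon 2: UUU → Phe.
After the substitution the codon is UUC → Phe.
Both encode Phe, so the change is synonymous.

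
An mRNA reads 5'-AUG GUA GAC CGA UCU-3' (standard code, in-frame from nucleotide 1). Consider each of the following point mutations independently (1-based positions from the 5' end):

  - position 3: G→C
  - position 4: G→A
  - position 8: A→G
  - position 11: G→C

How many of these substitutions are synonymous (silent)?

0

Codon 1: AUG (Met) → AUC (Ile) — missense.
Codon 2: GUA (Val) → AUA (Ile) — missense.
Codon 3: GAC (Asp) → GGC (Gly) — missense.
Codon 4: CGA (Arg) → CCA (Pro) — missense.
Synonymous: 0 of 4.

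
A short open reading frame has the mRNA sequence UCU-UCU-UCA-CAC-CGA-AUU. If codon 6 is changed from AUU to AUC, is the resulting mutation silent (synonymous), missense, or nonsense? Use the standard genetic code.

silent

Position 18 falls in codon 6: AUU → Ile.
After the substitution the codon is AUC → Ile.
Both encode Ile, so the change is synonymous.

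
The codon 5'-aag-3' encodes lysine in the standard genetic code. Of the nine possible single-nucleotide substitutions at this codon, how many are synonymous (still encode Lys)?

Position 1: none → 0 synonymous.
Position 2: none → 0 synonymous.
Position 3: AAA → 1 synonymous.
Total: 0 + 0 + 1 = 1.

1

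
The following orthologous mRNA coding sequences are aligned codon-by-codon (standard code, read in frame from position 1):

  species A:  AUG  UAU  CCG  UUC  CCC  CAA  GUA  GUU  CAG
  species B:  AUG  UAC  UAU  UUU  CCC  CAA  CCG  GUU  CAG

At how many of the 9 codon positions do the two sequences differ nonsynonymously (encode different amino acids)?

Codon 1: AUG Met / AUG Met — identical.
Codon 2: UAU Tyr / UAC Tyr — synonymous.
Codon 3: CCG Pro / UAU Tyr — nonsynonymous.
Codon 4: UUC Phe / UUU Phe — synonymous.
Codon 5: CCC Pro / CCC Pro — identical.
Codon 6: CAA Gln / CAA Gln — identical.
Codon 7: GUA Val / CCG Pro — nonsynonymous.
Codon 8: GUU Val / GUU Val — identical.
Codon 9: CAG Gln / CAG Gln — identical.
Nonsynonymous differences: 2.

2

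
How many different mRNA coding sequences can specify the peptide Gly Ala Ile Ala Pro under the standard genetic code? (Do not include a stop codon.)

Gly: 4 codons.
Ala: 4 codons.
Ile: 3 codons.
Ala: 4 codons.
Pro: 4 codons.
4 × 4 × 3 × 4 × 4 = 768.

768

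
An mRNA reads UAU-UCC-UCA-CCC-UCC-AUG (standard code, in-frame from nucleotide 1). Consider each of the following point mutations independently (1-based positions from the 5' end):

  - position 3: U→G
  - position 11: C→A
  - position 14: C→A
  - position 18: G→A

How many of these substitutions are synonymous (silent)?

Codon 1: UAU (Tyr) → UAG (Stop) — nonsense.
Codon 4: CCC (Pro) → CAC (His) — missense.
Codon 5: UCC (Ser) → UAC (Tyr) — missense.
Codon 6: AUG (Met) → AUA (Ile) — missense.
Synonymous: 0 of 4.

0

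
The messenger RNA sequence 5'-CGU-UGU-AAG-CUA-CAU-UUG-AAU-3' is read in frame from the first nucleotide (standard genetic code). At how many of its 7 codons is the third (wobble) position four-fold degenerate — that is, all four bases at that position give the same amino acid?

2

Codon 1 CGU (Arg): third position 4-fold.
Codon 2 UGU (Cys): third position 2-fold.
Codon 3 AAG (Lys): third position 2-fold.
Codon 4 CUA (Leu): third position 4-fold.
Codon 5 CAU (His): third position 2-fold.
Codon 6 UUG (Leu): third position 2-fold.
Codon 7 AAU (Asn): third position 2-fold.
Four-fold degenerate third positions: 2.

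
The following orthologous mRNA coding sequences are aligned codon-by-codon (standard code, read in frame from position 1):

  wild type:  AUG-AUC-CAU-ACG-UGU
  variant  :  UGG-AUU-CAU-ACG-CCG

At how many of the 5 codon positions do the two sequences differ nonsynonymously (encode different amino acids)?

2

Codon 1: AUG Met / UGG Trp — nonsynonymous.
Codon 2: AUC Ile / AUU Ile — synonymous.
Codon 3: CAU His / CAU His — identical.
Codon 4: ACG Thr / ACG Thr — identical.
Codon 5: UGU Cys / CCG Pro — nonsynonymous.
Nonsynonymous differences: 2.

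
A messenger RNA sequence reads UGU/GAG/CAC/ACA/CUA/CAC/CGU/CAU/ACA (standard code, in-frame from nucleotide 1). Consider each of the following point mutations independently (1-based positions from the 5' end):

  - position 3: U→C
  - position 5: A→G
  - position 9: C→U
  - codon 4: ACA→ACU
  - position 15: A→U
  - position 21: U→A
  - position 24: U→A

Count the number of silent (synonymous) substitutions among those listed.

Codon 1: UGU (Cys) → UGC (Cys) — synonymous.
Codon 2: GAG (Glu) → GGG (Gly) — missense.
Codon 3: CAC (His) → CAU (His) — synonymous.
Codon 4: ACA (Thr) → ACU (Thr) — synonymous.
Codon 5: CUA (Leu) → CUU (Leu) — synonymous.
Codon 7: CGU (Arg) → CGA (Arg) — synonymous.
Codon 8: CAU (His) → CAA (Gln) — missense.
Synonymous: 5 of 7.

5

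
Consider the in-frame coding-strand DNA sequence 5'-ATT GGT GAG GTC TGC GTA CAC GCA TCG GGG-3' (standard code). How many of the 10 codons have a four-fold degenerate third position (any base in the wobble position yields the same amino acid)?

6

Codon 1 ATT (Ile): third position 3-fold.
Codon 2 GGT (Gly): third position 4-fold.
Codon 3 GAG (Glu): third position 2-fold.
Codon 4 GTC (Val): third position 4-fold.
Codon 5 TGC (Cys): third position 2-fold.
Codon 6 GTA (Val): third position 4-fold.
Codon 7 CAC (His): third position 2-fold.
Codon 8 GCA (Ala): third position 4-fold.
Codon 9 TCG (Ser): third position 4-fold.
Codon 10 GGG (Gly): third position 4-fold.
Four-fold degenerate third positions: 6.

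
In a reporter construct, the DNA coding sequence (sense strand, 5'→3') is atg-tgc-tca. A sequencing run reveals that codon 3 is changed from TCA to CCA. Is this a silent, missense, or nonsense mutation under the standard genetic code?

missense

Position 7 falls in codon 3: TCA → Ser.
After the substitution the codon is CCA → Pro.
Ser ≠ Pro, so this is a missense mutation.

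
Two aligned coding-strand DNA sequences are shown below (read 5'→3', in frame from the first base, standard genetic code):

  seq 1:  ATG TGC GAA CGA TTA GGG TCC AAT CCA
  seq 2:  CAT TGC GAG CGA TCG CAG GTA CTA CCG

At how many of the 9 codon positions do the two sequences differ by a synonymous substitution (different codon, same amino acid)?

2

Codon 1: ATG Met / CAT His — nonsynonymous.
Codon 2: TGC Cys / TGC Cys — identical.
Codon 3: GAA Glu / GAG Glu — synonymous.
Codon 4: CGA Arg / CGA Arg — identical.
Codon 5: TTA Leu / TCG Ser — nonsynonymous.
Codon 6: GGG Gly / CAG Gln — nonsynonymous.
Codon 7: TCC Ser / GTA Val — nonsynonymous.
Codon 8: AAT Asn / CTA Leu — nonsynonymous.
Codon 9: CCA Pro / CCG Pro — synonymous.
Synonymous differences: 2.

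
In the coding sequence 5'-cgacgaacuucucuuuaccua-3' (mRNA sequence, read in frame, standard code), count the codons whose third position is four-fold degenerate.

Codon 1 CGA (Arg): third position 4-fold.
Codon 2 CGA (Arg): third position 4-fold.
Codon 3 ACU (Thr): third position 4-fold.
Codon 4 UCU (Ser): third position 4-fold.
Codon 5 CUU (Leu): third position 4-fold.
Codon 6 UAC (Tyr): third position 2-fold.
Codon 7 CUA (Leu): third position 4-fold.
Four-fold degenerate third positions: 6.

6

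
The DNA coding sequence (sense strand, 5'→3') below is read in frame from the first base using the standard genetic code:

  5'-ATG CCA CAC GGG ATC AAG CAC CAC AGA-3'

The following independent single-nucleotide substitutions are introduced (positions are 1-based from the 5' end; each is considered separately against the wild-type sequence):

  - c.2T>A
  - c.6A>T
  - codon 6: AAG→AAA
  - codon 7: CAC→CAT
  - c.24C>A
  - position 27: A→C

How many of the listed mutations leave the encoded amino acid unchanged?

3

Codon 1: ATG (Met) → AAG (Lys) — missense.
Codon 2: CCA (Pro) → CCT (Pro) — synonymous.
Codon 6: AAG (Lys) → AAA (Lys) — synonymous.
Codon 7: CAC (His) → CAT (His) — synonymous.
Codon 8: CAC (His) → CAA (Gln) — missense.
Codon 9: AGA (Arg) → AGC (Ser) — missense.
Synonymous: 3 of 6.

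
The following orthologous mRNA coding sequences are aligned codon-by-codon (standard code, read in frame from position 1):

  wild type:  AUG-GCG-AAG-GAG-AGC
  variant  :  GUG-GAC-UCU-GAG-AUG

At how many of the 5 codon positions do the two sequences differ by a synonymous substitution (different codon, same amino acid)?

0

Codon 1: AUG Met / GUG Val — nonsynonymous.
Codon 2: GCG Ala / GAC Asp — nonsynonymous.
Codon 3: AAG Lys / UCU Ser — nonsynonymous.
Codon 4: GAG Glu / GAG Glu — identical.
Codon 5: AGC Ser / AUG Met — nonsynonymous.
Synonymous differences: 0.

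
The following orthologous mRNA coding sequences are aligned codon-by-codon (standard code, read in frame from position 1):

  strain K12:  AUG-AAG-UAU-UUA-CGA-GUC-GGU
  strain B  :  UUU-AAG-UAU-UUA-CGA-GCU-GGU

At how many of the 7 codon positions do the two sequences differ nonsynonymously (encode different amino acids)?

Codon 1: AUG Met / UUU Phe — nonsynonymous.
Codon 2: AAG Lys / AAG Lys — identical.
Codon 3: UAU Tyr / UAU Tyr — identical.
Codon 4: UUA Leu / UUA Leu — identical.
Codon 5: CGA Arg / CGA Arg — identical.
Codon 6: GUC Val / GCU Ala — nonsynonymous.
Codon 7: GGU Gly / GGU Gly — identical.
Nonsynonymous differences: 2.

2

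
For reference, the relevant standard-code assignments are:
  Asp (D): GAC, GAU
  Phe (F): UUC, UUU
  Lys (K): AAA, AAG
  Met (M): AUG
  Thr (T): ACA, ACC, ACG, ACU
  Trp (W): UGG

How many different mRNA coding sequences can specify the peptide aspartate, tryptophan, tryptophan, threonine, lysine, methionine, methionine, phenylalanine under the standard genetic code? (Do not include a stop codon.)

32

Asp: 2 codons.
Trp: 1 codon.
Trp: 1 codon.
Thr: 4 codons.
Lys: 2 codons.
Met: 1 codon.
Met: 1 codon.
Phe: 2 codons.
2 × 1 × 1 × 4 × 2 × 1 × 1 × 2 = 32.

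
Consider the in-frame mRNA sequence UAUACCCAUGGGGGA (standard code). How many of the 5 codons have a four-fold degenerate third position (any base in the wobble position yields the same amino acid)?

Codon 1 UAU (Tyr): third position 2-fold.
Codon 2 ACC (Thr): third position 4-fold.
Codon 3 CAU (His): third position 2-fold.
Codon 4 GGG (Gly): third position 4-fold.
Codon 5 GGA (Gly): third position 4-fold.
Four-fold degenerate third positions: 3.

3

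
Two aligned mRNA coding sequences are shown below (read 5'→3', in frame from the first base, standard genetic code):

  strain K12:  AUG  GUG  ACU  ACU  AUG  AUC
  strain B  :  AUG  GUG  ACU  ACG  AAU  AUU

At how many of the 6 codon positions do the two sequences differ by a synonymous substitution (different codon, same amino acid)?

2

Codon 1: AUG Met / AUG Met — identical.
Codon 2: GUG Val / GUG Val — identical.
Codon 3: ACU Thr / ACU Thr — identical.
Codon 4: ACU Thr / ACG Thr — synonymous.
Codon 5: AUG Met / AAU Asn — nonsynonymous.
Codon 6: AUC Ile / AUU Ile — synonymous.
Synonymous differences: 2.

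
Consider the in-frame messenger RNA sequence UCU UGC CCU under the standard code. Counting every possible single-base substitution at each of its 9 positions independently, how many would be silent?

Codon 1 (UCU, Ser): 3 synonymous substitutions.
Codon 2 (UGC, Cys): 1 synonymous substitution.
Codon 3 (CCU, Pro): 3 synonymous substitutions.
Total: 3 + 1 + 3 = 7.

7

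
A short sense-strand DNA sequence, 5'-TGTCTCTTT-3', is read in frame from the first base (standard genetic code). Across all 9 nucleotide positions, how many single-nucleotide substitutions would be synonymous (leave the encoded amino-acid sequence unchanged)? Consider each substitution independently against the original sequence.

5

Codon 1 (TGT, Cys): 1 synonymous substitution.
Codon 2 (CTC, Leu): 3 synonymous substitutions.
Codon 3 (TTT, Phe): 1 synonymous substitution.
Total: 1 + 3 + 1 = 5.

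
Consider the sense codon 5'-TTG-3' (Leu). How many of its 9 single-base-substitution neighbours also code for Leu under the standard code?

2

Position 1: CTG → 1 synonymous.
Position 2: none → 0 synonymous.
Position 3: TTA → 1 synonymous.
Total: 1 + 0 + 1 = 2.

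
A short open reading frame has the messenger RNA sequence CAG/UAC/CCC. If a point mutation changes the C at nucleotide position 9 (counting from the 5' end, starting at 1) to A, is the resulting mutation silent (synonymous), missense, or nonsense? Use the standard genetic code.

silent

Position 9 falls in codon 3: CCC → Pro.
After the substitution the codon is CCA → Pro.
Both encode Pro, so the change is synonymous.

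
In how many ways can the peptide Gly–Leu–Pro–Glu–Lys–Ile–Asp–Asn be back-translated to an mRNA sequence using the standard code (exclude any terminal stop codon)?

Gly: 4 codons.
Leu: 6 codons.
Pro: 4 codons.
Glu: 2 codons.
Lys: 2 codons.
Ile: 3 codons.
Asp: 2 codons.
Asn: 2 codons.
4 × 6 × 4 × 2 × 2 × 3 × 2 × 2 = 4608.

4608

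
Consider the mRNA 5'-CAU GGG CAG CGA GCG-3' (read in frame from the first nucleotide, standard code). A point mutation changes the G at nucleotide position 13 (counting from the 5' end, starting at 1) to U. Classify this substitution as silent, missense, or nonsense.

missense

Position 13 falls in codon 5: GCG → Ala.
After the substitution the codon is UCG → Ser.
Ala ≠ Ser, so this is a missense mutation.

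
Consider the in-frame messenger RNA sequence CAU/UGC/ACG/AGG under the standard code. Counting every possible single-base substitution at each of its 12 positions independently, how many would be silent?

Codon 1 (CAU, His): 1 synonymous substitution.
Codon 2 (UGC, Cys): 1 synonymous substitution.
Codon 3 (ACG, Thr): 3 synonymous substitutions.
Codon 4 (AGG, Arg): 2 synonymous substitutions.
Total: 1 + 1 + 3 + 2 = 7.

7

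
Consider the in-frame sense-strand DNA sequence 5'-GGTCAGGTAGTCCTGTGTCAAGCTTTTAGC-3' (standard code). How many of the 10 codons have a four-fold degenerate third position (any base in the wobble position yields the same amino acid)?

Codon 1 GGT (Gly): third position 4-fold.
Codon 2 CAG (Gln): third position 2-fold.
Codon 3 GTA (Val): third position 4-fold.
Codon 4 GTC (Val): third position 4-fold.
Codon 5 CTG (Leu): third position 4-fold.
Codon 6 TGT (Cys): third position 2-fold.
Codon 7 CAA (Gln): third position 2-fold.
Codon 8 GCT (Ala): third position 4-fold.
Codon 9 TTT (Phe): third position 2-fold.
Codon 10 AGC (Ser): third position 2-fold.
Four-fold degenerate third positions: 5.

5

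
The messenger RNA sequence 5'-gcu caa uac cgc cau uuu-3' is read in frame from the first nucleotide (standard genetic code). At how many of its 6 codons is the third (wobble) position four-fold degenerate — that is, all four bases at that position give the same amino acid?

Codon 1 GCU (Ala): third position 4-fold.
Codon 2 CAA (Gln): third position 2-fold.
Codon 3 UAC (Tyr): third position 2-fold.
Codon 4 CGC (Arg): third position 4-fold.
Codon 5 CAU (His): third position 2-fold.
Codon 6 UUU (Phe): third position 2-fold.
Four-fold degenerate third positions: 2.

2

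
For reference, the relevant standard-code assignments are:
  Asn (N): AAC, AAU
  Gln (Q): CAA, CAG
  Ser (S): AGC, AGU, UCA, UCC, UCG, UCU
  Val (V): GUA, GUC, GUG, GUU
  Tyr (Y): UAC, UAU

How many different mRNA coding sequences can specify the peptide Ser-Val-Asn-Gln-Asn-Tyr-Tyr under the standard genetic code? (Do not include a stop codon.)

Ser: 6 codons.
Val: 4 codons.
Asn: 2 codons.
Gln: 2 codons.
Asn: 2 codons.
Tyr: 2 codons.
Tyr: 2 codons.
6 × 4 × 2 × 2 × 2 × 2 × 2 = 768.

768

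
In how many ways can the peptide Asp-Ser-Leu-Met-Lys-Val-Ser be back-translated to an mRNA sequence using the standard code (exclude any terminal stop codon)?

Asp: 2 codons.
Ser: 6 codons.
Leu: 6 codons.
Met: 1 codon.
Lys: 2 codons.
Val: 4 codons.
Ser: 6 codons.
2 × 6 × 6 × 1 × 2 × 4 × 6 = 3456.

3456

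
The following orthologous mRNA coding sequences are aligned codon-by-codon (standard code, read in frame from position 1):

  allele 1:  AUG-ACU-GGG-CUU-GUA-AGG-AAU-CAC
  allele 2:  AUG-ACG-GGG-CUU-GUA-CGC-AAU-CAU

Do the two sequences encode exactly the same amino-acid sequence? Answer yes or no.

yes

Codon 1: AUG Met / AUG Met — identical.
Codon 2: ACU Thr / ACG Thr — synonymous.
Codon 3: GGG Gly / GGG Gly — identical.
Codon 4: CUU Leu / CUU Leu — identical.
Codon 5: GUA Val / GUA Val — identical.
Codon 6: AGG Arg / CGC Arg — synonymous.
Codon 7: AAU Asn / AAU Asn — identical.
Codon 8: CAC His / CAU His — synonymous.
Nonsynonymous differences: 0 → same protein.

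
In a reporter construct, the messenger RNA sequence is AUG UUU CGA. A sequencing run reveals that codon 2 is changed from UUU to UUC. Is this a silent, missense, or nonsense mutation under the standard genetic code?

Position 6 falls in codon 2: UUU → Phe.
After the substitution the codon is UUC → Phe.
Both encode Phe, so the change is synonymous.

silent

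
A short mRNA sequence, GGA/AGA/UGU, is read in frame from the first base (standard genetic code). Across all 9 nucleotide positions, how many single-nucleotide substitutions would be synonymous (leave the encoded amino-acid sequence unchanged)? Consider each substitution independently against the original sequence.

Codon 1 (GGA, Gly): 3 synonymous substitutions.
Codon 2 (AGA, Arg): 2 synonymous substitutions.
Codon 3 (UGU, Cys): 1 synonymous substitution.
Total: 3 + 2 + 1 = 6.

6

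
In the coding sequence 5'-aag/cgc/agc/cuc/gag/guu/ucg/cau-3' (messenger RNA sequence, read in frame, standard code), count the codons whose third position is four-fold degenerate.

4

Codon 1 AAG (Lys): third position 2-fold.
Codon 2 CGC (Arg): third position 4-fold.
Codon 3 AGC (Ser): third position 2-fold.
Codon 4 CUC (Leu): third position 4-fold.
Codon 5 GAG (Glu): third position 2-fold.
Codon 6 GUU (Val): third position 4-fold.
Codon 7 UCG (Ser): third position 4-fold.
Codon 8 CAU (His): third position 2-fold.
Four-fold degenerate third positions: 4.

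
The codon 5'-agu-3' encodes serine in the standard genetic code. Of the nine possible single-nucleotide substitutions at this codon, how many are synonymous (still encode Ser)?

Position 1: none → 0 synonymous.
Position 2: none → 0 synonymous.
Position 3: AGC → 1 synonymous.
Total: 0 + 0 + 1 = 1.

1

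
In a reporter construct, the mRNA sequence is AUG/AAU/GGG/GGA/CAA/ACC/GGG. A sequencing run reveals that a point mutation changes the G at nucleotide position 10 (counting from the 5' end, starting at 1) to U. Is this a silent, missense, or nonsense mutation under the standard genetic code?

nonsense

Position 10 falls in codon 4: GGA → Gly.
After the substitution the codon is UGA → Stop.
The new codon is a stop codon, so this is a nonsense mutation.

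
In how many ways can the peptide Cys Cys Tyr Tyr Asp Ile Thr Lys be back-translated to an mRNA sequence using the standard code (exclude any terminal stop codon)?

768

Cys: 2 codons.
Cys: 2 codons.
Tyr: 2 codons.
Tyr: 2 codons.
Asp: 2 codons.
Ile: 3 codons.
Thr: 4 codons.
Lys: 2 codons.
2 × 2 × 2 × 2 × 2 × 3 × 4 × 2 = 768.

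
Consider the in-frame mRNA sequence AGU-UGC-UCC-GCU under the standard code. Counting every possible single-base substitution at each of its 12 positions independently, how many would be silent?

8

Codon 1 (AGU, Ser): 1 synonymous substitution.
Codon 2 (UGC, Cys): 1 synonymous substitution.
Codon 3 (UCC, Ser): 3 synonymous substitutions.
Codon 4 (GCU, Ala): 3 synonymous substitutions.
Total: 1 + 1 + 3 + 3 = 8.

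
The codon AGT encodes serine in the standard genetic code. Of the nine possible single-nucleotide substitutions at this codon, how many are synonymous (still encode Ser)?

1

Position 1: none → 0 synonymous.
Position 2: none → 0 synonymous.
Position 3: AGC → 1 synonymous.
Total: 0 + 0 + 1 = 1.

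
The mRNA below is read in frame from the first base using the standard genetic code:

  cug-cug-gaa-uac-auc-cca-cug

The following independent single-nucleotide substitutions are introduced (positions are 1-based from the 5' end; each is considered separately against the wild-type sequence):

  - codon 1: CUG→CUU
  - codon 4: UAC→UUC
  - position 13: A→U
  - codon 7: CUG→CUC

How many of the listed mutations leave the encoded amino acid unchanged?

2

Codon 1: CUG (Leu) → CUU (Leu) — synonymous.
Codon 4: UAC (Tyr) → UUC (Phe) — missense.
Codon 5: AUC (Ile) → UUC (Phe) — missense.
Codon 7: CUG (Leu) → CUC (Leu) — synonymous.
Synonymous: 2 of 4.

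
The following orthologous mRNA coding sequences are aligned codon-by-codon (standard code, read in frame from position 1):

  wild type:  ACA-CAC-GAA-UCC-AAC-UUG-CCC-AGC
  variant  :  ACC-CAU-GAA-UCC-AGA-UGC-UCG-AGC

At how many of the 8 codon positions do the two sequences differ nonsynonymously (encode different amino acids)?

Codon 1: ACA Thr / ACC Thr — synonymous.
Codon 2: CAC His / CAU His — synonymous.
Codon 3: GAA Glu / GAA Glu — identical.
Codon 4: UCC Ser / UCC Ser — identical.
Codon 5: AAC Asn / AGA Arg — nonsynonymous.
Codon 6: UUG Leu / UGC Cys — nonsynonymous.
Codon 7: CCC Pro / UCG Ser — nonsynonymous.
Codon 8: AGC Ser / AGC Ser — identical.
Nonsynonymous differences: 3.

3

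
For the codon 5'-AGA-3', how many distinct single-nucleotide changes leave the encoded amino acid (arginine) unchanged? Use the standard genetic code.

2

Position 1: CGA → 1 synonymous.
Position 2: none → 0 synonymous.
Position 3: AGG → 1 synonymous.
Total: 1 + 0 + 1 = 2.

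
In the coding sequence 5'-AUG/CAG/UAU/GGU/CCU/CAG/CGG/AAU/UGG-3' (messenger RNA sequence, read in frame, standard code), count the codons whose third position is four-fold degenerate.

Codon 1 AUG (Met): third position 1-fold.
Codon 2 CAG (Gln): third position 2-fold.
Codon 3 UAU (Tyr): third position 2-fold.
Codon 4 GGU (Gly): third position 4-fold.
Codon 5 CCU (Pro): third position 4-fold.
Codon 6 CAG (Gln): third position 2-fold.
Codon 7 CGG (Arg): third position 4-fold.
Codon 8 AAU (Asn): third position 2-fold.
Codon 9 UGG (Trp): third position 1-fold.
Four-fold degenerate third positions: 3.

3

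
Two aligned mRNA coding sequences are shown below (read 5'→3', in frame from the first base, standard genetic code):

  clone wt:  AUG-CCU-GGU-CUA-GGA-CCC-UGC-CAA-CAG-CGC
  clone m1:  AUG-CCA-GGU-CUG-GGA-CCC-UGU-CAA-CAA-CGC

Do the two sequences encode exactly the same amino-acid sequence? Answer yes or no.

yes

Codon 1: AUG Met / AUG Met — identical.
Codon 2: CCU Pro / CCA Pro — synonymous.
Codon 3: GGU Gly / GGU Gly — identical.
Codon 4: CUA Leu / CUG Leu — synonymous.
Codon 5: GGA Gly / GGA Gly — identical.
Codon 6: CCC Pro / CCC Pro — identical.
Codon 7: UGC Cys / UGU Cys — synonymous.
Codon 8: CAA Gln / CAA Gln — identical.
Codon 9: CAG Gln / CAA Gln — synonymous.
Codon 10: CGC Arg / CGC Arg — identical.
Nonsynonymous differences: 0 → same protein.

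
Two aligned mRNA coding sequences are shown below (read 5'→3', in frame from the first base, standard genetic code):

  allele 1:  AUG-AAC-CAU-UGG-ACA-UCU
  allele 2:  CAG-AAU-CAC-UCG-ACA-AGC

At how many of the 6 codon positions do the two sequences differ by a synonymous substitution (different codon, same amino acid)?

Codon 1: AUG Met / CAG Gln — nonsynonymous.
Codon 2: AAC Asn / AAU Asn — synonymous.
Codon 3: CAU His / CAC His — synonymous.
Codon 4: UGG Trp / UCG Ser — nonsynonymous.
Codon 5: ACA Thr / ACA Thr — identical.
Codon 6: UCU Ser / AGC Ser — synonymous.
Synonymous differences: 3.

3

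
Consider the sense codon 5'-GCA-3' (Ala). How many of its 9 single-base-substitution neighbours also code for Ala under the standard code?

3

Position 1: none → 0 synonymous.
Position 2: none → 0 synonymous.
Position 3: GCT, GCC, GCG → 3 synonymous.
Total: 0 + 0 + 3 = 3.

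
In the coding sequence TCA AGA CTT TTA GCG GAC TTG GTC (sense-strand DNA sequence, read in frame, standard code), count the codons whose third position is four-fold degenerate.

Codon 1 TCA (Ser): third position 4-fold.
Codon 2 AGA (Arg): third position 2-fold.
Codon 3 CTT (Leu): third position 4-fold.
Codon 4 TTA (Leu): third position 2-fold.
Codon 5 GCG (Ala): third position 4-fold.
Codon 6 GAC (Asp): third position 2-fold.
Codon 7 TTG (Leu): third position 2-fold.
Codon 8 GTC (Val): third position 4-fold.
Four-fold degenerate third positions: 4.

4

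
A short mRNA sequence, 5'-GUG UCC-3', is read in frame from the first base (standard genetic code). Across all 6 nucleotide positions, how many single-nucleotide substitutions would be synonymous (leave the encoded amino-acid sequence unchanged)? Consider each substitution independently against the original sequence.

6

Codon 1 (GUG, Val): 3 synonymous substitutions.
Codon 2 (UCC, Ser): 3 synonymous substitutions.
Total: 3 + 3 = 6.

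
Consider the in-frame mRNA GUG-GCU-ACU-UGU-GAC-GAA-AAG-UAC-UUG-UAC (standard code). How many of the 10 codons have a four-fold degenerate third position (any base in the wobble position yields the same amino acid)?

3

Codon 1 GUG (Val): third position 4-fold.
Codon 2 GCU (Ala): third position 4-fold.
Codon 3 ACU (Thr): third position 4-fold.
Codon 4 UGU (Cys): third position 2-fold.
Codon 5 GAC (Asp): third position 2-fold.
Codon 6 GAA (Glu): third position 2-fold.
Codon 7 AAG (Lys): third position 2-fold.
Codon 8 UAC (Tyr): third position 2-fold.
Codon 9 UUG (Leu): third position 2-fold.
Codon 10 UAC (Tyr): third position 2-fold.
Four-fold degenerate third positions: 3.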